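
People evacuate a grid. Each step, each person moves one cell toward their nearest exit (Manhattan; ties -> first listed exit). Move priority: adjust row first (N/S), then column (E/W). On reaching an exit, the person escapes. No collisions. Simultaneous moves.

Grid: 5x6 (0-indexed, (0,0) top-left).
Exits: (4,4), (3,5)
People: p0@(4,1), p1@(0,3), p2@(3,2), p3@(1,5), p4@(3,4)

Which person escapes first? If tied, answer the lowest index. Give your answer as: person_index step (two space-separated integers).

Step 1: p0:(4,1)->(4,2) | p1:(0,3)->(1,3) | p2:(3,2)->(4,2) | p3:(1,5)->(2,5) | p4:(3,4)->(4,4)->EXIT
Step 2: p0:(4,2)->(4,3) | p1:(1,3)->(2,3) | p2:(4,2)->(4,3) | p3:(2,5)->(3,5)->EXIT | p4:escaped
Step 3: p0:(4,3)->(4,4)->EXIT | p1:(2,3)->(3,3) | p2:(4,3)->(4,4)->EXIT | p3:escaped | p4:escaped
Step 4: p0:escaped | p1:(3,3)->(4,3) | p2:escaped | p3:escaped | p4:escaped
Step 5: p0:escaped | p1:(4,3)->(4,4)->EXIT | p2:escaped | p3:escaped | p4:escaped
Exit steps: [3, 5, 3, 2, 1]
First to escape: p4 at step 1

Answer: 4 1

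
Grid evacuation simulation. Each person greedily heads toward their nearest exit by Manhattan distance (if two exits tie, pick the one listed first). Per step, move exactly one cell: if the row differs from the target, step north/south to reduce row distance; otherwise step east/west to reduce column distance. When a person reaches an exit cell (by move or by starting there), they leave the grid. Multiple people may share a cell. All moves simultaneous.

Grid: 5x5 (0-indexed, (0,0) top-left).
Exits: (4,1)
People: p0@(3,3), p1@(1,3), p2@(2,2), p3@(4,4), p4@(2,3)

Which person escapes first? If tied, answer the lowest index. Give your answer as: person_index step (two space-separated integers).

Step 1: p0:(3,3)->(4,3) | p1:(1,3)->(2,3) | p2:(2,2)->(3,2) | p3:(4,4)->(4,3) | p4:(2,3)->(3,3)
Step 2: p0:(4,3)->(4,2) | p1:(2,3)->(3,3) | p2:(3,2)->(4,2) | p3:(4,3)->(4,2) | p4:(3,3)->(4,3)
Step 3: p0:(4,2)->(4,1)->EXIT | p1:(3,3)->(4,3) | p2:(4,2)->(4,1)->EXIT | p3:(4,2)->(4,1)->EXIT | p4:(4,3)->(4,2)
Step 4: p0:escaped | p1:(4,3)->(4,2) | p2:escaped | p3:escaped | p4:(4,2)->(4,1)->EXIT
Step 5: p0:escaped | p1:(4,2)->(4,1)->EXIT | p2:escaped | p3:escaped | p4:escaped
Exit steps: [3, 5, 3, 3, 4]
First to escape: p0 at step 3

Answer: 0 3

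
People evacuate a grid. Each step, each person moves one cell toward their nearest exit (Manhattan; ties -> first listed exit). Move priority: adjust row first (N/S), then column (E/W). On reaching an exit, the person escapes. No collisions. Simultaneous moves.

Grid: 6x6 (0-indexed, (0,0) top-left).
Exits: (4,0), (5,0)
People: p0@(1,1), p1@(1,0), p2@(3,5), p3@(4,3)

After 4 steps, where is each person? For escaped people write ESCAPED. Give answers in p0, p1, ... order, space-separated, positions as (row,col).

Step 1: p0:(1,1)->(2,1) | p1:(1,0)->(2,0) | p2:(3,5)->(4,5) | p3:(4,3)->(4,2)
Step 2: p0:(2,1)->(3,1) | p1:(2,0)->(3,0) | p2:(4,5)->(4,4) | p3:(4,2)->(4,1)
Step 3: p0:(3,1)->(4,1) | p1:(3,0)->(4,0)->EXIT | p2:(4,4)->(4,3) | p3:(4,1)->(4,0)->EXIT
Step 4: p0:(4,1)->(4,0)->EXIT | p1:escaped | p2:(4,3)->(4,2) | p3:escaped

ESCAPED ESCAPED (4,2) ESCAPED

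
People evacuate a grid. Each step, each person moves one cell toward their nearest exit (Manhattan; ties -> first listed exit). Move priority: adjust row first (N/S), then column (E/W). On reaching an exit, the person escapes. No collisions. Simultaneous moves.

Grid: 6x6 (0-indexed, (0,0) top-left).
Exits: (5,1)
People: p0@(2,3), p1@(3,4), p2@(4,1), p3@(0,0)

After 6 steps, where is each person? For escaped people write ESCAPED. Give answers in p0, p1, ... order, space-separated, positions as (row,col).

Step 1: p0:(2,3)->(3,3) | p1:(3,4)->(4,4) | p2:(4,1)->(5,1)->EXIT | p3:(0,0)->(1,0)
Step 2: p0:(3,3)->(4,3) | p1:(4,4)->(5,4) | p2:escaped | p3:(1,0)->(2,0)
Step 3: p0:(4,3)->(5,3) | p1:(5,4)->(5,3) | p2:escaped | p3:(2,0)->(3,0)
Step 4: p0:(5,3)->(5,2) | p1:(5,3)->(5,2) | p2:escaped | p3:(3,0)->(4,0)
Step 5: p0:(5,2)->(5,1)->EXIT | p1:(5,2)->(5,1)->EXIT | p2:escaped | p3:(4,0)->(5,0)
Step 6: p0:escaped | p1:escaped | p2:escaped | p3:(5,0)->(5,1)->EXIT

ESCAPED ESCAPED ESCAPED ESCAPED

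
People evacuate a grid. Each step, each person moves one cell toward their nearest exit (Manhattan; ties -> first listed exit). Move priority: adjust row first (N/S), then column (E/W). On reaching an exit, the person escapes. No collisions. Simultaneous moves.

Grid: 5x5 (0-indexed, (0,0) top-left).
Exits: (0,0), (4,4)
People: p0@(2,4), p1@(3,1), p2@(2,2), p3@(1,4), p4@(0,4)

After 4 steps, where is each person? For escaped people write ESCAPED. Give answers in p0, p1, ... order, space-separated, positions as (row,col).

Step 1: p0:(2,4)->(3,4) | p1:(3,1)->(2,1) | p2:(2,2)->(1,2) | p3:(1,4)->(2,4) | p4:(0,4)->(0,3)
Step 2: p0:(3,4)->(4,4)->EXIT | p1:(2,1)->(1,1) | p2:(1,2)->(0,2) | p3:(2,4)->(3,4) | p4:(0,3)->(0,2)
Step 3: p0:escaped | p1:(1,1)->(0,1) | p2:(0,2)->(0,1) | p3:(3,4)->(4,4)->EXIT | p4:(0,2)->(0,1)
Step 4: p0:escaped | p1:(0,1)->(0,0)->EXIT | p2:(0,1)->(0,0)->EXIT | p3:escaped | p4:(0,1)->(0,0)->EXIT

ESCAPED ESCAPED ESCAPED ESCAPED ESCAPED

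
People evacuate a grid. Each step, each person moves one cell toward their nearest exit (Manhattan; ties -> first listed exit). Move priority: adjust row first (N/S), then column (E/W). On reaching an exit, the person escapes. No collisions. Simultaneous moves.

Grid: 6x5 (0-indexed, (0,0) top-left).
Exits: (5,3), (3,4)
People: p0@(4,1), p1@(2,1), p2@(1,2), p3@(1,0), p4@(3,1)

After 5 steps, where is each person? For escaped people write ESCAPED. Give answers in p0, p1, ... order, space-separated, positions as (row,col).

Step 1: p0:(4,1)->(5,1) | p1:(2,1)->(3,1) | p2:(1,2)->(2,2) | p3:(1,0)->(2,0) | p4:(3,1)->(3,2)
Step 2: p0:(5,1)->(5,2) | p1:(3,1)->(3,2) | p2:(2,2)->(3,2) | p3:(2,0)->(3,0) | p4:(3,2)->(3,3)
Step 3: p0:(5,2)->(5,3)->EXIT | p1:(3,2)->(3,3) | p2:(3,2)->(3,3) | p3:(3,0)->(3,1) | p4:(3,3)->(3,4)->EXIT
Step 4: p0:escaped | p1:(3,3)->(3,4)->EXIT | p2:(3,3)->(3,4)->EXIT | p3:(3,1)->(3,2) | p4:escaped
Step 5: p0:escaped | p1:escaped | p2:escaped | p3:(3,2)->(3,3) | p4:escaped

ESCAPED ESCAPED ESCAPED (3,3) ESCAPED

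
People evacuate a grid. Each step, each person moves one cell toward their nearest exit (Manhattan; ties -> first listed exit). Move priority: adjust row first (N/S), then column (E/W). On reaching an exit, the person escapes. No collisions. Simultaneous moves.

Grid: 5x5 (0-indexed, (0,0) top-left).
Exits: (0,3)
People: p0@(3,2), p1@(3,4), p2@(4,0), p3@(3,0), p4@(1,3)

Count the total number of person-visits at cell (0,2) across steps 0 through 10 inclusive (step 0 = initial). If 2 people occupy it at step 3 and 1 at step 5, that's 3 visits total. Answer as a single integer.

Answer: 3

Derivation:
Step 0: p0@(3,2) p1@(3,4) p2@(4,0) p3@(3,0) p4@(1,3) -> at (0,2): 0 [-], cum=0
Step 1: p0@(2,2) p1@(2,4) p2@(3,0) p3@(2,0) p4@ESC -> at (0,2): 0 [-], cum=0
Step 2: p0@(1,2) p1@(1,4) p2@(2,0) p3@(1,0) p4@ESC -> at (0,2): 0 [-], cum=0
Step 3: p0@(0,2) p1@(0,4) p2@(1,0) p3@(0,0) p4@ESC -> at (0,2): 1 [p0], cum=1
Step 4: p0@ESC p1@ESC p2@(0,0) p3@(0,1) p4@ESC -> at (0,2): 0 [-], cum=1
Step 5: p0@ESC p1@ESC p2@(0,1) p3@(0,2) p4@ESC -> at (0,2): 1 [p3], cum=2
Step 6: p0@ESC p1@ESC p2@(0,2) p3@ESC p4@ESC -> at (0,2): 1 [p2], cum=3
Step 7: p0@ESC p1@ESC p2@ESC p3@ESC p4@ESC -> at (0,2): 0 [-], cum=3
Total visits = 3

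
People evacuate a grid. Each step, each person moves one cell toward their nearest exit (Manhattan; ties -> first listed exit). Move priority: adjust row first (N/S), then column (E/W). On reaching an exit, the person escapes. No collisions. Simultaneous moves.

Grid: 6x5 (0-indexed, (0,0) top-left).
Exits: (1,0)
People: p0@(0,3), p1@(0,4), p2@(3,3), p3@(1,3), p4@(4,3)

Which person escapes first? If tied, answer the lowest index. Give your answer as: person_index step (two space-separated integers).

Answer: 3 3

Derivation:
Step 1: p0:(0,3)->(1,3) | p1:(0,4)->(1,4) | p2:(3,3)->(2,3) | p3:(1,3)->(1,2) | p4:(4,3)->(3,3)
Step 2: p0:(1,3)->(1,2) | p1:(1,4)->(1,3) | p2:(2,3)->(1,3) | p3:(1,2)->(1,1) | p4:(3,3)->(2,3)
Step 3: p0:(1,2)->(1,1) | p1:(1,3)->(1,2) | p2:(1,3)->(1,2) | p3:(1,1)->(1,0)->EXIT | p4:(2,3)->(1,3)
Step 4: p0:(1,1)->(1,0)->EXIT | p1:(1,2)->(1,1) | p2:(1,2)->(1,1) | p3:escaped | p4:(1,3)->(1,2)
Step 5: p0:escaped | p1:(1,1)->(1,0)->EXIT | p2:(1,1)->(1,0)->EXIT | p3:escaped | p4:(1,2)->(1,1)
Step 6: p0:escaped | p1:escaped | p2:escaped | p3:escaped | p4:(1,1)->(1,0)->EXIT
Exit steps: [4, 5, 5, 3, 6]
First to escape: p3 at step 3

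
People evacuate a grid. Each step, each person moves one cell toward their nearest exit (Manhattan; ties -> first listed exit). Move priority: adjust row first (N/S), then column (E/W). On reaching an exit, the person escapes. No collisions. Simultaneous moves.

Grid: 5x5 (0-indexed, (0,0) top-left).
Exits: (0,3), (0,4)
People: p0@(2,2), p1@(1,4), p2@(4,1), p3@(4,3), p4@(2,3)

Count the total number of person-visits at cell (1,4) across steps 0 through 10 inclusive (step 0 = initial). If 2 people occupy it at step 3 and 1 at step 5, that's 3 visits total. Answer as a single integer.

Answer: 1

Derivation:
Step 0: p0@(2,2) p1@(1,4) p2@(4,1) p3@(4,3) p4@(2,3) -> at (1,4): 1 [p1], cum=1
Step 1: p0@(1,2) p1@ESC p2@(3,1) p3@(3,3) p4@(1,3) -> at (1,4): 0 [-], cum=1
Step 2: p0@(0,2) p1@ESC p2@(2,1) p3@(2,3) p4@ESC -> at (1,4): 0 [-], cum=1
Step 3: p0@ESC p1@ESC p2@(1,1) p3@(1,3) p4@ESC -> at (1,4): 0 [-], cum=1
Step 4: p0@ESC p1@ESC p2@(0,1) p3@ESC p4@ESC -> at (1,4): 0 [-], cum=1
Step 5: p0@ESC p1@ESC p2@(0,2) p3@ESC p4@ESC -> at (1,4): 0 [-], cum=1
Step 6: p0@ESC p1@ESC p2@ESC p3@ESC p4@ESC -> at (1,4): 0 [-], cum=1
Total visits = 1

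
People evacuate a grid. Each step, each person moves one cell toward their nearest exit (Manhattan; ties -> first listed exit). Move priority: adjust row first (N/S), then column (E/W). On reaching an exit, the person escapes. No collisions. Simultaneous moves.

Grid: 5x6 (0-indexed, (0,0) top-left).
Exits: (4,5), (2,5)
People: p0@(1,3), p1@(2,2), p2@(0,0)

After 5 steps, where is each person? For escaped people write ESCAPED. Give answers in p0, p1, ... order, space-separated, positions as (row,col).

Step 1: p0:(1,3)->(2,3) | p1:(2,2)->(2,3) | p2:(0,0)->(1,0)
Step 2: p0:(2,3)->(2,4) | p1:(2,3)->(2,4) | p2:(1,0)->(2,0)
Step 3: p0:(2,4)->(2,5)->EXIT | p1:(2,4)->(2,5)->EXIT | p2:(2,0)->(2,1)
Step 4: p0:escaped | p1:escaped | p2:(2,1)->(2,2)
Step 5: p0:escaped | p1:escaped | p2:(2,2)->(2,3)

ESCAPED ESCAPED (2,3)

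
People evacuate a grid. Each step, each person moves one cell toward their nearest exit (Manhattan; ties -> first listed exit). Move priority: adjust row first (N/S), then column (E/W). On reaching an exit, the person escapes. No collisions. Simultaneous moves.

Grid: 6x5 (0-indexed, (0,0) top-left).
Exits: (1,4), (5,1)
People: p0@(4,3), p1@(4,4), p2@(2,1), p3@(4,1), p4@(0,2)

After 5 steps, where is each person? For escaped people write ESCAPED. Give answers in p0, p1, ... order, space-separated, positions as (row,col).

Step 1: p0:(4,3)->(5,3) | p1:(4,4)->(3,4) | p2:(2,1)->(3,1) | p3:(4,1)->(5,1)->EXIT | p4:(0,2)->(1,2)
Step 2: p0:(5,3)->(5,2) | p1:(3,4)->(2,4) | p2:(3,1)->(4,1) | p3:escaped | p4:(1,2)->(1,3)
Step 3: p0:(5,2)->(5,1)->EXIT | p1:(2,4)->(1,4)->EXIT | p2:(4,1)->(5,1)->EXIT | p3:escaped | p4:(1,3)->(1,4)->EXIT

ESCAPED ESCAPED ESCAPED ESCAPED ESCAPED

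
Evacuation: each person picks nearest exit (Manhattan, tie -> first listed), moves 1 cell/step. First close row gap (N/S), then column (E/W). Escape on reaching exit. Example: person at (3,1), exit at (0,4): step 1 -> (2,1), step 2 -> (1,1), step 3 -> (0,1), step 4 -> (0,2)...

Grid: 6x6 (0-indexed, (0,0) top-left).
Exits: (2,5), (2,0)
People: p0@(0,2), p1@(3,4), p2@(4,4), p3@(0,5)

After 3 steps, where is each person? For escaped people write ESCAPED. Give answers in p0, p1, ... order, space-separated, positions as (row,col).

Step 1: p0:(0,2)->(1,2) | p1:(3,4)->(2,4) | p2:(4,4)->(3,4) | p3:(0,5)->(1,5)
Step 2: p0:(1,2)->(2,2) | p1:(2,4)->(2,5)->EXIT | p2:(3,4)->(2,4) | p3:(1,5)->(2,5)->EXIT
Step 3: p0:(2,2)->(2,1) | p1:escaped | p2:(2,4)->(2,5)->EXIT | p3:escaped

(2,1) ESCAPED ESCAPED ESCAPED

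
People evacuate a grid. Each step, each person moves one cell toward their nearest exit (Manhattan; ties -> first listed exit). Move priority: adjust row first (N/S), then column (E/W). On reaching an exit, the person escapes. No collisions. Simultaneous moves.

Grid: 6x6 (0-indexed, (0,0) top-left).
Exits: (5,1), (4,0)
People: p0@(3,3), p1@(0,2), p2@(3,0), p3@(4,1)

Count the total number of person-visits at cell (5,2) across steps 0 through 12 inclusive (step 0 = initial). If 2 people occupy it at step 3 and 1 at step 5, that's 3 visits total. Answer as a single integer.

Answer: 2

Derivation:
Step 0: p0@(3,3) p1@(0,2) p2@(3,0) p3@(4,1) -> at (5,2): 0 [-], cum=0
Step 1: p0@(4,3) p1@(1,2) p2@ESC p3@ESC -> at (5,2): 0 [-], cum=0
Step 2: p0@(5,3) p1@(2,2) p2@ESC p3@ESC -> at (5,2): 0 [-], cum=0
Step 3: p0@(5,2) p1@(3,2) p2@ESC p3@ESC -> at (5,2): 1 [p0], cum=1
Step 4: p0@ESC p1@(4,2) p2@ESC p3@ESC -> at (5,2): 0 [-], cum=1
Step 5: p0@ESC p1@(5,2) p2@ESC p3@ESC -> at (5,2): 1 [p1], cum=2
Step 6: p0@ESC p1@ESC p2@ESC p3@ESC -> at (5,2): 0 [-], cum=2
Total visits = 2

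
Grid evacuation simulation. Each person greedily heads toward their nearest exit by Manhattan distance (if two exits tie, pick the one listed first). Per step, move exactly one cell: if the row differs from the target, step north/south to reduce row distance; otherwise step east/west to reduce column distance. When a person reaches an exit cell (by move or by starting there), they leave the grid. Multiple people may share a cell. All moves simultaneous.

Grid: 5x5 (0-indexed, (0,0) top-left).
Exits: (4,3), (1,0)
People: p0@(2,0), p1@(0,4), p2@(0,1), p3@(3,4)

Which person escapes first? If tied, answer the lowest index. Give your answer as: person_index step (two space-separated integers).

Answer: 0 1

Derivation:
Step 1: p0:(2,0)->(1,0)->EXIT | p1:(0,4)->(1,4) | p2:(0,1)->(1,1) | p3:(3,4)->(4,4)
Step 2: p0:escaped | p1:(1,4)->(2,4) | p2:(1,1)->(1,0)->EXIT | p3:(4,4)->(4,3)->EXIT
Step 3: p0:escaped | p1:(2,4)->(3,4) | p2:escaped | p3:escaped
Step 4: p0:escaped | p1:(3,4)->(4,4) | p2:escaped | p3:escaped
Step 5: p0:escaped | p1:(4,4)->(4,3)->EXIT | p2:escaped | p3:escaped
Exit steps: [1, 5, 2, 2]
First to escape: p0 at step 1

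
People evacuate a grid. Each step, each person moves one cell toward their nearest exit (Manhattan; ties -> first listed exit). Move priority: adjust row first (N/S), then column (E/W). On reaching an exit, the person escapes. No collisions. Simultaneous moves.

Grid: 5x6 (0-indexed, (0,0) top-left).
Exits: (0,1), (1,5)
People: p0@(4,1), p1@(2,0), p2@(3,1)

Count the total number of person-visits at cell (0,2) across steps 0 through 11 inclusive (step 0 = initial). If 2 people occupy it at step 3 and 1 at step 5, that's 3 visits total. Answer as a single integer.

Step 0: p0@(4,1) p1@(2,0) p2@(3,1) -> at (0,2): 0 [-], cum=0
Step 1: p0@(3,1) p1@(1,0) p2@(2,1) -> at (0,2): 0 [-], cum=0
Step 2: p0@(2,1) p1@(0,0) p2@(1,1) -> at (0,2): 0 [-], cum=0
Step 3: p0@(1,1) p1@ESC p2@ESC -> at (0,2): 0 [-], cum=0
Step 4: p0@ESC p1@ESC p2@ESC -> at (0,2): 0 [-], cum=0
Total visits = 0

Answer: 0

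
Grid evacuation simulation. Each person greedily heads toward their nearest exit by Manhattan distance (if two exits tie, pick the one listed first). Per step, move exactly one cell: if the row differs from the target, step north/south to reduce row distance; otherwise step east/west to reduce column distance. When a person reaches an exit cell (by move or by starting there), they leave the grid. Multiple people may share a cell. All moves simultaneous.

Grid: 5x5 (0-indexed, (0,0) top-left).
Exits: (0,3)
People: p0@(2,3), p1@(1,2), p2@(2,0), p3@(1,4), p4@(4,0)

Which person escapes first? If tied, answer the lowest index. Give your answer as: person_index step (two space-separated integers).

Step 1: p0:(2,3)->(1,3) | p1:(1,2)->(0,2) | p2:(2,0)->(1,0) | p3:(1,4)->(0,4) | p4:(4,0)->(3,0)
Step 2: p0:(1,3)->(0,3)->EXIT | p1:(0,2)->(0,3)->EXIT | p2:(1,0)->(0,0) | p3:(0,4)->(0,3)->EXIT | p4:(3,0)->(2,0)
Step 3: p0:escaped | p1:escaped | p2:(0,0)->(0,1) | p3:escaped | p4:(2,0)->(1,0)
Step 4: p0:escaped | p1:escaped | p2:(0,1)->(0,2) | p3:escaped | p4:(1,0)->(0,0)
Step 5: p0:escaped | p1:escaped | p2:(0,2)->(0,3)->EXIT | p3:escaped | p4:(0,0)->(0,1)
Step 6: p0:escaped | p1:escaped | p2:escaped | p3:escaped | p4:(0,1)->(0,2)
Step 7: p0:escaped | p1:escaped | p2:escaped | p3:escaped | p4:(0,2)->(0,3)->EXIT
Exit steps: [2, 2, 5, 2, 7]
First to escape: p0 at step 2

Answer: 0 2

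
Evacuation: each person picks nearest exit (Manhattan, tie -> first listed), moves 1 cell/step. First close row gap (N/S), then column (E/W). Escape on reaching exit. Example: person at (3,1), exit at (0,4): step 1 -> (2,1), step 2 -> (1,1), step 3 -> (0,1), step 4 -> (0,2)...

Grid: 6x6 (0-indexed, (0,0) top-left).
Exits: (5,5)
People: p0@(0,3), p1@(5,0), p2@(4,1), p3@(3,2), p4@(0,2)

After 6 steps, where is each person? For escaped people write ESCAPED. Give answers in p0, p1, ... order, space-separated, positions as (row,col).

Step 1: p0:(0,3)->(1,3) | p1:(5,0)->(5,1) | p2:(4,1)->(5,1) | p3:(3,2)->(4,2) | p4:(0,2)->(1,2)
Step 2: p0:(1,3)->(2,3) | p1:(5,1)->(5,2) | p2:(5,1)->(5,2) | p3:(4,2)->(5,2) | p4:(1,2)->(2,2)
Step 3: p0:(2,3)->(3,3) | p1:(5,2)->(5,3) | p2:(5,2)->(5,3) | p3:(5,2)->(5,3) | p4:(2,2)->(3,2)
Step 4: p0:(3,3)->(4,3) | p1:(5,3)->(5,4) | p2:(5,3)->(5,4) | p3:(5,3)->(5,4) | p4:(3,2)->(4,2)
Step 5: p0:(4,3)->(5,3) | p1:(5,4)->(5,5)->EXIT | p2:(5,4)->(5,5)->EXIT | p3:(5,4)->(5,5)->EXIT | p4:(4,2)->(5,2)
Step 6: p0:(5,3)->(5,4) | p1:escaped | p2:escaped | p3:escaped | p4:(5,2)->(5,3)

(5,4) ESCAPED ESCAPED ESCAPED (5,3)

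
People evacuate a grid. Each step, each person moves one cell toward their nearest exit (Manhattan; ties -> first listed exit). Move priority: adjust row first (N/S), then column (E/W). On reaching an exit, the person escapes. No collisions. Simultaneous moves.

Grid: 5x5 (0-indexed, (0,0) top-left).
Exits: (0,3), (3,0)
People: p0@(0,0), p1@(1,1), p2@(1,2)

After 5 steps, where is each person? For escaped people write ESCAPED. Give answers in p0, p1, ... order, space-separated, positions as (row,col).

Step 1: p0:(0,0)->(0,1) | p1:(1,1)->(0,1) | p2:(1,2)->(0,2)
Step 2: p0:(0,1)->(0,2) | p1:(0,1)->(0,2) | p2:(0,2)->(0,3)->EXIT
Step 3: p0:(0,2)->(0,3)->EXIT | p1:(0,2)->(0,3)->EXIT | p2:escaped

ESCAPED ESCAPED ESCAPED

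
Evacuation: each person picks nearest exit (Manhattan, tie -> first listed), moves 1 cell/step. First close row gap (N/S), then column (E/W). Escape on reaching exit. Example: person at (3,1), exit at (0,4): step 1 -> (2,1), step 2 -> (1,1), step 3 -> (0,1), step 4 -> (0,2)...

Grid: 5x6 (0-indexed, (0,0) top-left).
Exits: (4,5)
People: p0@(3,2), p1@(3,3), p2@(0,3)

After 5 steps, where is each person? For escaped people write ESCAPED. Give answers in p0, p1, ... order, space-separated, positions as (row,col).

Step 1: p0:(3,2)->(4,2) | p1:(3,3)->(4,3) | p2:(0,3)->(1,3)
Step 2: p0:(4,2)->(4,3) | p1:(4,3)->(4,4) | p2:(1,3)->(2,3)
Step 3: p0:(4,3)->(4,4) | p1:(4,4)->(4,5)->EXIT | p2:(2,3)->(3,3)
Step 4: p0:(4,4)->(4,5)->EXIT | p1:escaped | p2:(3,3)->(4,3)
Step 5: p0:escaped | p1:escaped | p2:(4,3)->(4,4)

ESCAPED ESCAPED (4,4)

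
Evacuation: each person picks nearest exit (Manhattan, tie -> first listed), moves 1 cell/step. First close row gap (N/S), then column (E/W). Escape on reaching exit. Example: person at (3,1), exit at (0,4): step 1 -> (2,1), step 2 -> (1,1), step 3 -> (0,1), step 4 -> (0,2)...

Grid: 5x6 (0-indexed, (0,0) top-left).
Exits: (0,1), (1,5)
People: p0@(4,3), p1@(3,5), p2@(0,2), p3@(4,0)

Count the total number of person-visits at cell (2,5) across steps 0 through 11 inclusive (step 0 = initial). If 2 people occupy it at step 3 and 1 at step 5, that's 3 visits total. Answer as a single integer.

Step 0: p0@(4,3) p1@(3,5) p2@(0,2) p3@(4,0) -> at (2,5): 0 [-], cum=0
Step 1: p0@(3,3) p1@(2,5) p2@ESC p3@(3,0) -> at (2,5): 1 [p1], cum=1
Step 2: p0@(2,3) p1@ESC p2@ESC p3@(2,0) -> at (2,5): 0 [-], cum=1
Step 3: p0@(1,3) p1@ESC p2@ESC p3@(1,0) -> at (2,5): 0 [-], cum=1
Step 4: p0@(1,4) p1@ESC p2@ESC p3@(0,0) -> at (2,5): 0 [-], cum=1
Step 5: p0@ESC p1@ESC p2@ESC p3@ESC -> at (2,5): 0 [-], cum=1
Total visits = 1

Answer: 1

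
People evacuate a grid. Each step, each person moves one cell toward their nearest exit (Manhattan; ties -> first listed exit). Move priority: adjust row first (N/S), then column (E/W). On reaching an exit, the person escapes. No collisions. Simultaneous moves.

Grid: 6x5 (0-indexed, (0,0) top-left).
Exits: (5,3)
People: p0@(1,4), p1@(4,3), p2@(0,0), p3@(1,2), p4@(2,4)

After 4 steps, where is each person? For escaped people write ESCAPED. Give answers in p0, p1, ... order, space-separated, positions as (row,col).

Step 1: p0:(1,4)->(2,4) | p1:(4,3)->(5,3)->EXIT | p2:(0,0)->(1,0) | p3:(1,2)->(2,2) | p4:(2,4)->(3,4)
Step 2: p0:(2,4)->(3,4) | p1:escaped | p2:(1,0)->(2,0) | p3:(2,2)->(3,2) | p4:(3,4)->(4,4)
Step 3: p0:(3,4)->(4,4) | p1:escaped | p2:(2,0)->(3,0) | p3:(3,2)->(4,2) | p4:(4,4)->(5,4)
Step 4: p0:(4,4)->(5,4) | p1:escaped | p2:(3,0)->(4,0) | p3:(4,2)->(5,2) | p4:(5,4)->(5,3)->EXIT

(5,4) ESCAPED (4,0) (5,2) ESCAPED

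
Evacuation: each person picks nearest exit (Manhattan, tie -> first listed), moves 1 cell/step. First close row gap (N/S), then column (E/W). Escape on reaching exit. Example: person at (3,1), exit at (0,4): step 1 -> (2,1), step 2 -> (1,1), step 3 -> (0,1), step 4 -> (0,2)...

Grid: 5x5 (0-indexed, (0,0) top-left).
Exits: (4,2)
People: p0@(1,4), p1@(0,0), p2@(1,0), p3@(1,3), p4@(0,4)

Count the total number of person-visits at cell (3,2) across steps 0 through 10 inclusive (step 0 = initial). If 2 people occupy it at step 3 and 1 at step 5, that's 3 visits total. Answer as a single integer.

Step 0: p0@(1,4) p1@(0,0) p2@(1,0) p3@(1,3) p4@(0,4) -> at (3,2): 0 [-], cum=0
Step 1: p0@(2,4) p1@(1,0) p2@(2,0) p3@(2,3) p4@(1,4) -> at (3,2): 0 [-], cum=0
Step 2: p0@(3,4) p1@(2,0) p2@(3,0) p3@(3,3) p4@(2,4) -> at (3,2): 0 [-], cum=0
Step 3: p0@(4,4) p1@(3,0) p2@(4,0) p3@(4,3) p4@(3,4) -> at (3,2): 0 [-], cum=0
Step 4: p0@(4,3) p1@(4,0) p2@(4,1) p3@ESC p4@(4,4) -> at (3,2): 0 [-], cum=0
Step 5: p0@ESC p1@(4,1) p2@ESC p3@ESC p4@(4,3) -> at (3,2): 0 [-], cum=0
Step 6: p0@ESC p1@ESC p2@ESC p3@ESC p4@ESC -> at (3,2): 0 [-], cum=0
Total visits = 0

Answer: 0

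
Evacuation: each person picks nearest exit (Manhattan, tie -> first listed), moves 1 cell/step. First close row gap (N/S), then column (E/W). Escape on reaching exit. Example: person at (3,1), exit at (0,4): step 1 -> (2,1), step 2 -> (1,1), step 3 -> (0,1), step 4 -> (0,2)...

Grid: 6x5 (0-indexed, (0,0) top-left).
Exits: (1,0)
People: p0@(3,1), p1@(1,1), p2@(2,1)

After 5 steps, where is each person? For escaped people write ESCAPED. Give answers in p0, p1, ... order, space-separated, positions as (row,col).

Step 1: p0:(3,1)->(2,1) | p1:(1,1)->(1,0)->EXIT | p2:(2,1)->(1,1)
Step 2: p0:(2,1)->(1,1) | p1:escaped | p2:(1,1)->(1,0)->EXIT
Step 3: p0:(1,1)->(1,0)->EXIT | p1:escaped | p2:escaped

ESCAPED ESCAPED ESCAPED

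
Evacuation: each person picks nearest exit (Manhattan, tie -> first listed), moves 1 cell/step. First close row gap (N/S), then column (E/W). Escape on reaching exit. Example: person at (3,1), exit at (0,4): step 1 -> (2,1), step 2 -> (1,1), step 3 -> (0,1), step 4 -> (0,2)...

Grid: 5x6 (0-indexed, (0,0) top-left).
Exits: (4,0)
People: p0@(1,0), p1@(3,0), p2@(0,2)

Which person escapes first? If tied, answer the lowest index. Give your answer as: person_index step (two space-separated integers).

Step 1: p0:(1,0)->(2,0) | p1:(3,0)->(4,0)->EXIT | p2:(0,2)->(1,2)
Step 2: p0:(2,0)->(3,0) | p1:escaped | p2:(1,2)->(2,2)
Step 3: p0:(3,0)->(4,0)->EXIT | p1:escaped | p2:(2,2)->(3,2)
Step 4: p0:escaped | p1:escaped | p2:(3,2)->(4,2)
Step 5: p0:escaped | p1:escaped | p2:(4,2)->(4,1)
Step 6: p0:escaped | p1:escaped | p2:(4,1)->(4,0)->EXIT
Exit steps: [3, 1, 6]
First to escape: p1 at step 1

Answer: 1 1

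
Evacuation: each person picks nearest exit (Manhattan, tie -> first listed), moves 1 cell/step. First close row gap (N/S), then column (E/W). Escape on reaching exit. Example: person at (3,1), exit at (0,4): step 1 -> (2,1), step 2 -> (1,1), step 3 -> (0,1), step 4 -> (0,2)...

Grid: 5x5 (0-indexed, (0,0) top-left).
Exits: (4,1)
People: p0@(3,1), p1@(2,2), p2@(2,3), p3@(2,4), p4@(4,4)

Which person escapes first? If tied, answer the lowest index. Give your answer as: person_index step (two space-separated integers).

Step 1: p0:(3,1)->(4,1)->EXIT | p1:(2,2)->(3,2) | p2:(2,3)->(3,3) | p3:(2,4)->(3,4) | p4:(4,4)->(4,3)
Step 2: p0:escaped | p1:(3,2)->(4,2) | p2:(3,3)->(4,3) | p3:(3,4)->(4,4) | p4:(4,3)->(4,2)
Step 3: p0:escaped | p1:(4,2)->(4,1)->EXIT | p2:(4,3)->(4,2) | p3:(4,4)->(4,3) | p4:(4,2)->(4,1)->EXIT
Step 4: p0:escaped | p1:escaped | p2:(4,2)->(4,1)->EXIT | p3:(4,3)->(4,2) | p4:escaped
Step 5: p0:escaped | p1:escaped | p2:escaped | p3:(4,2)->(4,1)->EXIT | p4:escaped
Exit steps: [1, 3, 4, 5, 3]
First to escape: p0 at step 1

Answer: 0 1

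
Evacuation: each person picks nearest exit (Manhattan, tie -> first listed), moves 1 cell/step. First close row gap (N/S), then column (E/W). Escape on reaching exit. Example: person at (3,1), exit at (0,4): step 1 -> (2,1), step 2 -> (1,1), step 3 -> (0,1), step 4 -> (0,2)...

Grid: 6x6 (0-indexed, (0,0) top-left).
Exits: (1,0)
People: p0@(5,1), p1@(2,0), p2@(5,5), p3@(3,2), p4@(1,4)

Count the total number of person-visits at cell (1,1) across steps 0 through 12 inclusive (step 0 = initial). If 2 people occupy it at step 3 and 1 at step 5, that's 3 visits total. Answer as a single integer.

Step 0: p0@(5,1) p1@(2,0) p2@(5,5) p3@(3,2) p4@(1,4) -> at (1,1): 0 [-], cum=0
Step 1: p0@(4,1) p1@ESC p2@(4,5) p3@(2,2) p4@(1,3) -> at (1,1): 0 [-], cum=0
Step 2: p0@(3,1) p1@ESC p2@(3,5) p3@(1,2) p4@(1,2) -> at (1,1): 0 [-], cum=0
Step 3: p0@(2,1) p1@ESC p2@(2,5) p3@(1,1) p4@(1,1) -> at (1,1): 2 [p3,p4], cum=2
Step 4: p0@(1,1) p1@ESC p2@(1,5) p3@ESC p4@ESC -> at (1,1): 1 [p0], cum=3
Step 5: p0@ESC p1@ESC p2@(1,4) p3@ESC p4@ESC -> at (1,1): 0 [-], cum=3
Step 6: p0@ESC p1@ESC p2@(1,3) p3@ESC p4@ESC -> at (1,1): 0 [-], cum=3
Step 7: p0@ESC p1@ESC p2@(1,2) p3@ESC p4@ESC -> at (1,1): 0 [-], cum=3
Step 8: p0@ESC p1@ESC p2@(1,1) p3@ESC p4@ESC -> at (1,1): 1 [p2], cum=4
Step 9: p0@ESC p1@ESC p2@ESC p3@ESC p4@ESC -> at (1,1): 0 [-], cum=4
Total visits = 4

Answer: 4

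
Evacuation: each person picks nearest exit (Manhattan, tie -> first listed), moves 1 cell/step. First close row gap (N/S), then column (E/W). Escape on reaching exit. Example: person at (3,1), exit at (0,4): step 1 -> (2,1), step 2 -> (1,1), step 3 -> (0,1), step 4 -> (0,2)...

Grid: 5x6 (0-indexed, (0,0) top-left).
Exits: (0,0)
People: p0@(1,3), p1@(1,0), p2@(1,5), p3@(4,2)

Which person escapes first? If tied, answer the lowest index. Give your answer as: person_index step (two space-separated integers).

Step 1: p0:(1,3)->(0,3) | p1:(1,0)->(0,0)->EXIT | p2:(1,5)->(0,5) | p3:(4,2)->(3,2)
Step 2: p0:(0,3)->(0,2) | p1:escaped | p2:(0,5)->(0,4) | p3:(3,2)->(2,2)
Step 3: p0:(0,2)->(0,1) | p1:escaped | p2:(0,4)->(0,3) | p3:(2,2)->(1,2)
Step 4: p0:(0,1)->(0,0)->EXIT | p1:escaped | p2:(0,3)->(0,2) | p3:(1,2)->(0,2)
Step 5: p0:escaped | p1:escaped | p2:(0,2)->(0,1) | p3:(0,2)->(0,1)
Step 6: p0:escaped | p1:escaped | p2:(0,1)->(0,0)->EXIT | p3:(0,1)->(0,0)->EXIT
Exit steps: [4, 1, 6, 6]
First to escape: p1 at step 1

Answer: 1 1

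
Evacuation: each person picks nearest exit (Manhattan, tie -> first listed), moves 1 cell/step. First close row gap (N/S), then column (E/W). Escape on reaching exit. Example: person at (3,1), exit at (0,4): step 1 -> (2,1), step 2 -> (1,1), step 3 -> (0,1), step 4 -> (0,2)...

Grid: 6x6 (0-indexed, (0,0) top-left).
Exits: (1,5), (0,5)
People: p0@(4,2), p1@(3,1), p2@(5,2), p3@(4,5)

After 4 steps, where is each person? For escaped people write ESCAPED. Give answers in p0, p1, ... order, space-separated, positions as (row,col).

Step 1: p0:(4,2)->(3,2) | p1:(3,1)->(2,1) | p2:(5,2)->(4,2) | p3:(4,5)->(3,5)
Step 2: p0:(3,2)->(2,2) | p1:(2,1)->(1,1) | p2:(4,2)->(3,2) | p3:(3,5)->(2,5)
Step 3: p0:(2,2)->(1,2) | p1:(1,1)->(1,2) | p2:(3,2)->(2,2) | p3:(2,5)->(1,5)->EXIT
Step 4: p0:(1,2)->(1,3) | p1:(1,2)->(1,3) | p2:(2,2)->(1,2) | p3:escaped

(1,3) (1,3) (1,2) ESCAPED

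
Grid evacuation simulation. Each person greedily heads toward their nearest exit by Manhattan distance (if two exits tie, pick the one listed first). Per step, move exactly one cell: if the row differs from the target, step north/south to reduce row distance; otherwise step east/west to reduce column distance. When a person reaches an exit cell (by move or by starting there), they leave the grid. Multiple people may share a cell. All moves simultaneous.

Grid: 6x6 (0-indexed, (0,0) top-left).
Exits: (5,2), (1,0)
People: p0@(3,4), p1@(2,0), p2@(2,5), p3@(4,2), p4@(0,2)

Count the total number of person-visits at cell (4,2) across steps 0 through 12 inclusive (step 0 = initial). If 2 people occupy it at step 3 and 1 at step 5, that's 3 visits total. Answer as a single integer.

Answer: 1

Derivation:
Step 0: p0@(3,4) p1@(2,0) p2@(2,5) p3@(4,2) p4@(0,2) -> at (4,2): 1 [p3], cum=1
Step 1: p0@(4,4) p1@ESC p2@(3,5) p3@ESC p4@(1,2) -> at (4,2): 0 [-], cum=1
Step 2: p0@(5,4) p1@ESC p2@(4,5) p3@ESC p4@(1,1) -> at (4,2): 0 [-], cum=1
Step 3: p0@(5,3) p1@ESC p2@(5,5) p3@ESC p4@ESC -> at (4,2): 0 [-], cum=1
Step 4: p0@ESC p1@ESC p2@(5,4) p3@ESC p4@ESC -> at (4,2): 0 [-], cum=1
Step 5: p0@ESC p1@ESC p2@(5,3) p3@ESC p4@ESC -> at (4,2): 0 [-], cum=1
Step 6: p0@ESC p1@ESC p2@ESC p3@ESC p4@ESC -> at (4,2): 0 [-], cum=1
Total visits = 1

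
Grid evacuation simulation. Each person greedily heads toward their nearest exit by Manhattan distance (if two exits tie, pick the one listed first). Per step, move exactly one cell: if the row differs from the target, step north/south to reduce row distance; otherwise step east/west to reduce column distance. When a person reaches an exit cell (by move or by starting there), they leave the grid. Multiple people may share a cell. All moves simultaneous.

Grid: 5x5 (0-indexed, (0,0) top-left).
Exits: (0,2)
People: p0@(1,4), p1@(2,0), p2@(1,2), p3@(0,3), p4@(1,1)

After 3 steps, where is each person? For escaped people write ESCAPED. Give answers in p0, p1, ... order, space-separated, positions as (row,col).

Step 1: p0:(1,4)->(0,4) | p1:(2,0)->(1,0) | p2:(1,2)->(0,2)->EXIT | p3:(0,3)->(0,2)->EXIT | p4:(1,1)->(0,1)
Step 2: p0:(0,4)->(0,3) | p1:(1,0)->(0,0) | p2:escaped | p3:escaped | p4:(0,1)->(0,2)->EXIT
Step 3: p0:(0,3)->(0,2)->EXIT | p1:(0,0)->(0,1) | p2:escaped | p3:escaped | p4:escaped

ESCAPED (0,1) ESCAPED ESCAPED ESCAPED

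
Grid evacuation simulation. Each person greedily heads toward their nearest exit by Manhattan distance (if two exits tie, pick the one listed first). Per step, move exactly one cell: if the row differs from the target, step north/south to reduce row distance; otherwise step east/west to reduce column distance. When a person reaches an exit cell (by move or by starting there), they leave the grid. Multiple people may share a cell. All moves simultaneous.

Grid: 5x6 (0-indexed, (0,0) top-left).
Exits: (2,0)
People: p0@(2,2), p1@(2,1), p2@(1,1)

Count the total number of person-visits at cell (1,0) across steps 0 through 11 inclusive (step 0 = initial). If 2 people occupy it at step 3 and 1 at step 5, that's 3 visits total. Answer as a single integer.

Step 0: p0@(2,2) p1@(2,1) p2@(1,1) -> at (1,0): 0 [-], cum=0
Step 1: p0@(2,1) p1@ESC p2@(2,1) -> at (1,0): 0 [-], cum=0
Step 2: p0@ESC p1@ESC p2@ESC -> at (1,0): 0 [-], cum=0
Total visits = 0

Answer: 0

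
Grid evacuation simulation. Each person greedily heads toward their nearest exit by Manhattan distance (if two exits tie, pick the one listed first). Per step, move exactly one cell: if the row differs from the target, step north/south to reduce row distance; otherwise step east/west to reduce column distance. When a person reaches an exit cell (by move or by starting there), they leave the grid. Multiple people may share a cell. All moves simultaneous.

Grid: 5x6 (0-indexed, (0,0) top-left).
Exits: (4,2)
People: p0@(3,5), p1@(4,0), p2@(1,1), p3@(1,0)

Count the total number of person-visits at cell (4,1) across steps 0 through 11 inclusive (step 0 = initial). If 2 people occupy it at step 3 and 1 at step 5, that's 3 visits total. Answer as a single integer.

Answer: 3

Derivation:
Step 0: p0@(3,5) p1@(4,0) p2@(1,1) p3@(1,0) -> at (4,1): 0 [-], cum=0
Step 1: p0@(4,5) p1@(4,1) p2@(2,1) p3@(2,0) -> at (4,1): 1 [p1], cum=1
Step 2: p0@(4,4) p1@ESC p2@(3,1) p3@(3,0) -> at (4,1): 0 [-], cum=1
Step 3: p0@(4,3) p1@ESC p2@(4,1) p3@(4,0) -> at (4,1): 1 [p2], cum=2
Step 4: p0@ESC p1@ESC p2@ESC p3@(4,1) -> at (4,1): 1 [p3], cum=3
Step 5: p0@ESC p1@ESC p2@ESC p3@ESC -> at (4,1): 0 [-], cum=3
Total visits = 3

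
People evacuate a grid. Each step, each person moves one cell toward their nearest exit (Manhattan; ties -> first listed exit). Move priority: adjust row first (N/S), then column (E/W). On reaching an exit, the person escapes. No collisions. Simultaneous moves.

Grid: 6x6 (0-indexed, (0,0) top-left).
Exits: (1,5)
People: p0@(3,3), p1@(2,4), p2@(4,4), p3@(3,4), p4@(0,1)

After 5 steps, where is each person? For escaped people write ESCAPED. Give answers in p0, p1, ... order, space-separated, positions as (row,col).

Step 1: p0:(3,3)->(2,3) | p1:(2,4)->(1,4) | p2:(4,4)->(3,4) | p3:(3,4)->(2,4) | p4:(0,1)->(1,1)
Step 2: p0:(2,3)->(1,3) | p1:(1,4)->(1,5)->EXIT | p2:(3,4)->(2,4) | p3:(2,4)->(1,4) | p4:(1,1)->(1,2)
Step 3: p0:(1,3)->(1,4) | p1:escaped | p2:(2,4)->(1,4) | p3:(1,4)->(1,5)->EXIT | p4:(1,2)->(1,3)
Step 4: p0:(1,4)->(1,5)->EXIT | p1:escaped | p2:(1,4)->(1,5)->EXIT | p3:escaped | p4:(1,3)->(1,4)
Step 5: p0:escaped | p1:escaped | p2:escaped | p3:escaped | p4:(1,4)->(1,5)->EXIT

ESCAPED ESCAPED ESCAPED ESCAPED ESCAPED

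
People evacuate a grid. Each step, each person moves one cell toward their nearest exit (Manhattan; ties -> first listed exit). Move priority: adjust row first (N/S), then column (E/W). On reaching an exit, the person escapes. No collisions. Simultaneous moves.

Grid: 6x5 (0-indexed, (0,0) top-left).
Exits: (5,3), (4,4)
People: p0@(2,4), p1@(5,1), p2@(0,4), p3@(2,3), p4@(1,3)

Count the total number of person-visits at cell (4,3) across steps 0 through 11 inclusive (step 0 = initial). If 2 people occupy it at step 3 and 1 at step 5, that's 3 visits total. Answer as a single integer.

Answer: 2

Derivation:
Step 0: p0@(2,4) p1@(5,1) p2@(0,4) p3@(2,3) p4@(1,3) -> at (4,3): 0 [-], cum=0
Step 1: p0@(3,4) p1@(5,2) p2@(1,4) p3@(3,3) p4@(2,3) -> at (4,3): 0 [-], cum=0
Step 2: p0@ESC p1@ESC p2@(2,4) p3@(4,3) p4@(3,3) -> at (4,3): 1 [p3], cum=1
Step 3: p0@ESC p1@ESC p2@(3,4) p3@ESC p4@(4,3) -> at (4,3): 1 [p4], cum=2
Step 4: p0@ESC p1@ESC p2@ESC p3@ESC p4@ESC -> at (4,3): 0 [-], cum=2
Total visits = 2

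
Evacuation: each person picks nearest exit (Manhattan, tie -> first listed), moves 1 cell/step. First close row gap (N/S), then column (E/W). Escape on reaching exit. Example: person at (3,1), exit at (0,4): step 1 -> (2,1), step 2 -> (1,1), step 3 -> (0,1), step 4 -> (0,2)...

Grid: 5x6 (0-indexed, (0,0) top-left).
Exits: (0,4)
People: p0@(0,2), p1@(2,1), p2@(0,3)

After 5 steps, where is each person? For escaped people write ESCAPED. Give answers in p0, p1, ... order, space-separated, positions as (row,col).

Step 1: p0:(0,2)->(0,3) | p1:(2,1)->(1,1) | p2:(0,3)->(0,4)->EXIT
Step 2: p0:(0,3)->(0,4)->EXIT | p1:(1,1)->(0,1) | p2:escaped
Step 3: p0:escaped | p1:(0,1)->(0,2) | p2:escaped
Step 4: p0:escaped | p1:(0,2)->(0,3) | p2:escaped
Step 5: p0:escaped | p1:(0,3)->(0,4)->EXIT | p2:escaped

ESCAPED ESCAPED ESCAPED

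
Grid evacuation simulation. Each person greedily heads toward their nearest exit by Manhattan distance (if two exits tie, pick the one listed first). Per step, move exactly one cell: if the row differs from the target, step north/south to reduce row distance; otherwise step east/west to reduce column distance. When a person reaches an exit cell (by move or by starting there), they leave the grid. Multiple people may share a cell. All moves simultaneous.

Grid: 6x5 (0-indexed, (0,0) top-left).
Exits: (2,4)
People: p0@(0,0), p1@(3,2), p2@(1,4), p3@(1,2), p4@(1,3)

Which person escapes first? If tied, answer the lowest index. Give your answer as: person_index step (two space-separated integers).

Step 1: p0:(0,0)->(1,0) | p1:(3,2)->(2,2) | p2:(1,4)->(2,4)->EXIT | p3:(1,2)->(2,2) | p4:(1,3)->(2,3)
Step 2: p0:(1,0)->(2,0) | p1:(2,2)->(2,3) | p2:escaped | p3:(2,2)->(2,3) | p4:(2,3)->(2,4)->EXIT
Step 3: p0:(2,0)->(2,1) | p1:(2,3)->(2,4)->EXIT | p2:escaped | p3:(2,3)->(2,4)->EXIT | p4:escaped
Step 4: p0:(2,1)->(2,2) | p1:escaped | p2:escaped | p3:escaped | p4:escaped
Step 5: p0:(2,2)->(2,3) | p1:escaped | p2:escaped | p3:escaped | p4:escaped
Step 6: p0:(2,3)->(2,4)->EXIT | p1:escaped | p2:escaped | p3:escaped | p4:escaped
Exit steps: [6, 3, 1, 3, 2]
First to escape: p2 at step 1

Answer: 2 1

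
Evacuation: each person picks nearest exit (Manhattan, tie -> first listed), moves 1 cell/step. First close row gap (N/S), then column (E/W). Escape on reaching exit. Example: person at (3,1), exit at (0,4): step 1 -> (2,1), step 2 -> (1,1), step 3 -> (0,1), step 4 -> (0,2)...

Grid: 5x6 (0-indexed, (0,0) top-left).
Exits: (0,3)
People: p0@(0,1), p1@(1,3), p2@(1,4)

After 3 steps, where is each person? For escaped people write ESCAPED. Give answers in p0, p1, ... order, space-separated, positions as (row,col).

Step 1: p0:(0,1)->(0,2) | p1:(1,3)->(0,3)->EXIT | p2:(1,4)->(0,4)
Step 2: p0:(0,2)->(0,3)->EXIT | p1:escaped | p2:(0,4)->(0,3)->EXIT

ESCAPED ESCAPED ESCAPED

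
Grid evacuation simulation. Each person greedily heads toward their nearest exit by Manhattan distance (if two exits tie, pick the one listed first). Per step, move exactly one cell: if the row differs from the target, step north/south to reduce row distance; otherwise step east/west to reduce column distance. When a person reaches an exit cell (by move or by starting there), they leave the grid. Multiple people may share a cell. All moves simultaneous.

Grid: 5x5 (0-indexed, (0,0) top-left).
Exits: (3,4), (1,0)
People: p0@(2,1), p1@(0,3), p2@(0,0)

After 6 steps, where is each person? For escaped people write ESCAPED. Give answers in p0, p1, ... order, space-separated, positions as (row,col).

Step 1: p0:(2,1)->(1,1) | p1:(0,3)->(1,3) | p2:(0,0)->(1,0)->EXIT
Step 2: p0:(1,1)->(1,0)->EXIT | p1:(1,3)->(2,3) | p2:escaped
Step 3: p0:escaped | p1:(2,3)->(3,3) | p2:escaped
Step 4: p0:escaped | p1:(3,3)->(3,4)->EXIT | p2:escaped

ESCAPED ESCAPED ESCAPED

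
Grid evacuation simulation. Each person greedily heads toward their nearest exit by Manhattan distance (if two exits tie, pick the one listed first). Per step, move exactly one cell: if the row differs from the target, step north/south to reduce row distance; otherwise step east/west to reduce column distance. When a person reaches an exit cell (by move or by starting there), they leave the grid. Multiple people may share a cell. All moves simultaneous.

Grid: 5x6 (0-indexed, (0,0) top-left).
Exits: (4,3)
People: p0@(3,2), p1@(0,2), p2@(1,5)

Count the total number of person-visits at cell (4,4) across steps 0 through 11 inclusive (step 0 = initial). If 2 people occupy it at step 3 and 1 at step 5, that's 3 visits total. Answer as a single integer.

Answer: 1

Derivation:
Step 0: p0@(3,2) p1@(0,2) p2@(1,5) -> at (4,4): 0 [-], cum=0
Step 1: p0@(4,2) p1@(1,2) p2@(2,5) -> at (4,4): 0 [-], cum=0
Step 2: p0@ESC p1@(2,2) p2@(3,5) -> at (4,4): 0 [-], cum=0
Step 3: p0@ESC p1@(3,2) p2@(4,5) -> at (4,4): 0 [-], cum=0
Step 4: p0@ESC p1@(4,2) p2@(4,4) -> at (4,4): 1 [p2], cum=1
Step 5: p0@ESC p1@ESC p2@ESC -> at (4,4): 0 [-], cum=1
Total visits = 1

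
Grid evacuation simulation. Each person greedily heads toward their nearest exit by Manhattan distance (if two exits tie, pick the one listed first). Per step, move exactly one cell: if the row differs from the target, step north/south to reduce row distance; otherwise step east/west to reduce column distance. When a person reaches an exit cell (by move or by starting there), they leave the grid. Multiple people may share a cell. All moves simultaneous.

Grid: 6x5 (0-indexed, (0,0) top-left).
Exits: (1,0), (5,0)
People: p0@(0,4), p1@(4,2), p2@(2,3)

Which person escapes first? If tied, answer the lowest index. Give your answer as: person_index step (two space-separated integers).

Step 1: p0:(0,4)->(1,4) | p1:(4,2)->(5,2) | p2:(2,3)->(1,3)
Step 2: p0:(1,4)->(1,3) | p1:(5,2)->(5,1) | p2:(1,3)->(1,2)
Step 3: p0:(1,3)->(1,2) | p1:(5,1)->(5,0)->EXIT | p2:(1,2)->(1,1)
Step 4: p0:(1,2)->(1,1) | p1:escaped | p2:(1,1)->(1,0)->EXIT
Step 5: p0:(1,1)->(1,0)->EXIT | p1:escaped | p2:escaped
Exit steps: [5, 3, 4]
First to escape: p1 at step 3

Answer: 1 3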